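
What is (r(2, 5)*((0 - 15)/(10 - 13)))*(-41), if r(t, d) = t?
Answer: -410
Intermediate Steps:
(r(2, 5)*((0 - 15)/(10 - 13)))*(-41) = (2*((0 - 15)/(10 - 13)))*(-41) = (2*(-15/(-3)))*(-41) = (2*(-15*(-⅓)))*(-41) = (2*5)*(-41) = 10*(-41) = -410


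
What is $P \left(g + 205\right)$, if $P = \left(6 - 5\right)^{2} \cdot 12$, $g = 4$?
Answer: $2508$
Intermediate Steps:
$P = 12$ ($P = 1^{2} \cdot 12 = 1 \cdot 12 = 12$)
$P \left(g + 205\right) = 12 \left(4 + 205\right) = 12 \cdot 209 = 2508$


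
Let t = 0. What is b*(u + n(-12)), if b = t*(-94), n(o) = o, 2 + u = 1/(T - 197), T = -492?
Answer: 0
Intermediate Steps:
u = -1379/689 (u = -2 + 1/(-492 - 197) = -2 + 1/(-689) = -2 - 1/689 = -1379/689 ≈ -2.0014)
b = 0 (b = 0*(-94) = 0)
b*(u + n(-12)) = 0*(-1379/689 - 12) = 0*(-9647/689) = 0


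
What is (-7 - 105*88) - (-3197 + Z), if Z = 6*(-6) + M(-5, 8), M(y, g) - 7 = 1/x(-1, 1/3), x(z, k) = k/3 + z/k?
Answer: -156537/26 ≈ -6020.7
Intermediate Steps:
x(z, k) = k/3 + z/k (x(z, k) = k*(⅓) + z/k = k/3 + z/k)
M(y, g) = 173/26 (M(y, g) = 7 + 1/((⅓)/3 - 1/(1/3)) = 7 + 1/((⅓)*(⅓) - 1/⅓) = 7 + 1/(⅑ - 1*3) = 7 + 1/(⅑ - 3) = 7 + 1/(-26/9) = 7 - 9/26 = 173/26)
Z = -763/26 (Z = 6*(-6) + 173/26 = -36 + 173/26 = -763/26 ≈ -29.346)
(-7 - 105*88) - (-3197 + Z) = (-7 - 105*88) - (-3197 - 763/26) = (-7 - 9240) - 1*(-83885/26) = -9247 + 83885/26 = -156537/26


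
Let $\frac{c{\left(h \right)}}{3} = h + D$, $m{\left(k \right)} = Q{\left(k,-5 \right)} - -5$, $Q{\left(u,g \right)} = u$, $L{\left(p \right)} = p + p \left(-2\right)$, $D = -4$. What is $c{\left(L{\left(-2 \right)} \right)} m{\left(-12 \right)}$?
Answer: $42$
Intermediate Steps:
$L{\left(p \right)} = - p$ ($L{\left(p \right)} = p - 2 p = - p$)
$m{\left(k \right)} = 5 + k$ ($m{\left(k \right)} = k - -5 = k + 5 = 5 + k$)
$c{\left(h \right)} = -12 + 3 h$ ($c{\left(h \right)} = 3 \left(h - 4\right) = 3 \left(-4 + h\right) = -12 + 3 h$)
$c{\left(L{\left(-2 \right)} \right)} m{\left(-12 \right)} = \left(-12 + 3 \left(\left(-1\right) \left(-2\right)\right)\right) \left(5 - 12\right) = \left(-12 + 3 \cdot 2\right) \left(-7\right) = \left(-12 + 6\right) \left(-7\right) = \left(-6\right) \left(-7\right) = 42$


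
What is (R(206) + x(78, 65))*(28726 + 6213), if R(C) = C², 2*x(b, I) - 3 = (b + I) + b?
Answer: 1486584572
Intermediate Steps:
x(b, I) = 3/2 + b + I/2 (x(b, I) = 3/2 + ((b + I) + b)/2 = 3/2 + ((I + b) + b)/2 = 3/2 + (I + 2*b)/2 = 3/2 + (b + I/2) = 3/2 + b + I/2)
(R(206) + x(78, 65))*(28726 + 6213) = (206² + (3/2 + 78 + (½)*65))*(28726 + 6213) = (42436 + (3/2 + 78 + 65/2))*34939 = (42436 + 112)*34939 = 42548*34939 = 1486584572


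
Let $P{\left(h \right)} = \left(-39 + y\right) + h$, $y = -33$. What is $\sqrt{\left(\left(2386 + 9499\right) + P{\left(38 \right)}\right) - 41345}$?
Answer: $i \sqrt{29494} \approx 171.74 i$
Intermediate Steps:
$P{\left(h \right)} = -72 + h$ ($P{\left(h \right)} = \left(-39 - 33\right) + h = -72 + h$)
$\sqrt{\left(\left(2386 + 9499\right) + P{\left(38 \right)}\right) - 41345} = \sqrt{\left(\left(2386 + 9499\right) + \left(-72 + 38\right)\right) - 41345} = \sqrt{\left(11885 - 34\right) - 41345} = \sqrt{11851 - 41345} = \sqrt{-29494} = i \sqrt{29494}$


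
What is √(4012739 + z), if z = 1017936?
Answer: 5*√201227 ≈ 2242.9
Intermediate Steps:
√(4012739 + z) = √(4012739 + 1017936) = √5030675 = 5*√201227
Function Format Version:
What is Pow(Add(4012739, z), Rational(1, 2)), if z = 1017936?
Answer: Mul(5, Pow(201227, Rational(1, 2))) ≈ 2242.9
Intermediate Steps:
Pow(Add(4012739, z), Rational(1, 2)) = Pow(Add(4012739, 1017936), Rational(1, 2)) = Pow(5030675, Rational(1, 2)) = Mul(5, Pow(201227, Rational(1, 2)))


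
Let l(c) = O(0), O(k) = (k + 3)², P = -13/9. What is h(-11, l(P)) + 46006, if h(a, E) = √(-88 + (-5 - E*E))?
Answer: 46006 + I*√174 ≈ 46006.0 + 13.191*I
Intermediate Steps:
P = -13/9 (P = -13*⅑ = -13/9 ≈ -1.4444)
O(k) = (3 + k)²
l(c) = 9 (l(c) = (3 + 0)² = 3² = 9)
h(a, E) = √(-93 - E²) (h(a, E) = √(-88 + (-5 - E²)) = √(-93 - E²))
h(-11, l(P)) + 46006 = √(-93 - 1*9²) + 46006 = √(-93 - 1*81) + 46006 = √(-93 - 81) + 46006 = √(-174) + 46006 = I*√174 + 46006 = 46006 + I*√174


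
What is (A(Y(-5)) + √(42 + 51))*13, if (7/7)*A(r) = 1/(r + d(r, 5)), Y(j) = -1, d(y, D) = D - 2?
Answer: 13/2 + 13*√93 ≈ 131.87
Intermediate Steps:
d(y, D) = -2 + D
A(r) = 1/(3 + r) (A(r) = 1/(r + (-2 + 5)) = 1/(r + 3) = 1/(3 + r))
(A(Y(-5)) + √(42 + 51))*13 = (1/(3 - 1) + √(42 + 51))*13 = (1/2 + √93)*13 = (½ + √93)*13 = 13/2 + 13*√93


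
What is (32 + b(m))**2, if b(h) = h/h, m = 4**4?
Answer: 1089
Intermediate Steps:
m = 256
b(h) = 1
(32 + b(m))**2 = (32 + 1)**2 = 33**2 = 1089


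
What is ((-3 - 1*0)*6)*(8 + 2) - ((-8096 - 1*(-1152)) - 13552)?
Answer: 20316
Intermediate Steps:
((-3 - 1*0)*6)*(8 + 2) - ((-8096 - 1*(-1152)) - 13552) = ((-3 + 0)*6)*10 - ((-8096 + 1152) - 13552) = -3*6*10 - (-6944 - 13552) = -18*10 - 1*(-20496) = -180 + 20496 = 20316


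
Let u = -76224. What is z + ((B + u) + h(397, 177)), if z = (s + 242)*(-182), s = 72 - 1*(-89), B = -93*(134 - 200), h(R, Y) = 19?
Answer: -143413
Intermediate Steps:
B = 6138 (B = -93*(-66) = 6138)
s = 161 (s = 72 + 89 = 161)
z = -73346 (z = (161 + 242)*(-182) = 403*(-182) = -73346)
z + ((B + u) + h(397, 177)) = -73346 + ((6138 - 76224) + 19) = -73346 + (-70086 + 19) = -73346 - 70067 = -143413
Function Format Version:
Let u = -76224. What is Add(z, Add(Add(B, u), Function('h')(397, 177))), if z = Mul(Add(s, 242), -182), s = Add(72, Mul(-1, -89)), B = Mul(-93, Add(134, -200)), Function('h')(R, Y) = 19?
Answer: -143413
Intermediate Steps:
B = 6138 (B = Mul(-93, -66) = 6138)
s = 161 (s = Add(72, 89) = 161)
z = -73346 (z = Mul(Add(161, 242), -182) = Mul(403, -182) = -73346)
Add(z, Add(Add(B, u), Function('h')(397, 177))) = Add(-73346, Add(Add(6138, -76224), 19)) = Add(-73346, Add(-70086, 19)) = Add(-73346, -70067) = -143413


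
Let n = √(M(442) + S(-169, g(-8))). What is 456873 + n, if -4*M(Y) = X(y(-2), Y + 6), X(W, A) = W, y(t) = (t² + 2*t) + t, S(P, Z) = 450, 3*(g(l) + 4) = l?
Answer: 456873 + √1802/2 ≈ 4.5689e+5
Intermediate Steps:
g(l) = -4 + l/3
y(t) = t² + 3*t
M(Y) = ½ (M(Y) = -(-1)*(3 - 2)/2 = -(-1)/2 = -¼*(-2) = ½)
n = √1802/2 (n = √(½ + 450) = √(901/2) = √1802/2 ≈ 21.225)
456873 + n = 456873 + √1802/2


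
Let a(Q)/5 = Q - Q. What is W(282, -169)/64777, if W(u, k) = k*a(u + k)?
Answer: 0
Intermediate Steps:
a(Q) = 0 (a(Q) = 5*(Q - Q) = 5*0 = 0)
W(u, k) = 0 (W(u, k) = k*0 = 0)
W(282, -169)/64777 = 0/64777 = 0*(1/64777) = 0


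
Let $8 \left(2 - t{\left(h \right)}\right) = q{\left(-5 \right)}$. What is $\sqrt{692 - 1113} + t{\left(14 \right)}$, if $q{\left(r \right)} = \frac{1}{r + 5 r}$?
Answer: $\frac{481}{240} + i \sqrt{421} \approx 2.0042 + 20.518 i$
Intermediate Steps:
$q{\left(r \right)} = \frac{1}{6 r}$
$t{\left(h \right)} = \frac{481}{240}$ ($t{\left(h \right)} = 2 - \frac{\frac{1}{6} \frac{1}{-5}}{8} = 2 - \frac{\frac{1}{6} \left(- \frac{1}{5}\right)}{8} = 2 - - \frac{1}{240} = 2 + \frac{1}{240} = \frac{481}{240}$)
$\sqrt{692 - 1113} + t{\left(14 \right)} = \sqrt{692 - 1113} + \frac{481}{240} = \sqrt{-421} + \frac{481}{240} = i \sqrt{421} + \frac{481}{240} = \frac{481}{240} + i \sqrt{421}$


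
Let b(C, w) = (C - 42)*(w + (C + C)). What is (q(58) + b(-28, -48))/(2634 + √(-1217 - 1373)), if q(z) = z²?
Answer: 14018148/3470273 - 5322*I*√2590/3470273 ≈ 4.0395 - 0.078048*I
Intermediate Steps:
b(C, w) = (-42 + C)*(w + 2*C)
(q(58) + b(-28, -48))/(2634 + √(-1217 - 1373)) = (58² + (-84*(-28) - 42*(-48) + 2*(-28)² - 28*(-48)))/(2634 + √(-1217 - 1373)) = (3364 + (2352 + 2016 + 2*784 + 1344))/(2634 + √(-2590)) = (3364 + (2352 + 2016 + 1568 + 1344))/(2634 + I*√2590) = (3364 + 7280)/(2634 + I*√2590) = 10644/(2634 + I*√2590)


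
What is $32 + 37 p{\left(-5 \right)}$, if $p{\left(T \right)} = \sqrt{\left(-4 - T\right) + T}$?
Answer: $32 + 74 i \approx 32.0 + 74.0 i$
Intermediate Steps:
$p{\left(T \right)} = 2 i$ ($p{\left(T \right)} = \sqrt{-4} = 2 i$)
$32 + 37 p{\left(-5 \right)} = 32 + 37 \cdot 2 i = 32 + 74 i$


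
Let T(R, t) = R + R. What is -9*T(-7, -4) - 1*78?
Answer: 48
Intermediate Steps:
T(R, t) = 2*R
-9*T(-7, -4) - 1*78 = -18*(-7) - 1*78 = -9*(-14) - 78 = 126 - 78 = 48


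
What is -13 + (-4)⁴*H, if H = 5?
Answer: 1267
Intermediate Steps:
-13 + (-4)⁴*H = -13 + (-4)⁴*5 = -13 + 256*5 = -13 + 1280 = 1267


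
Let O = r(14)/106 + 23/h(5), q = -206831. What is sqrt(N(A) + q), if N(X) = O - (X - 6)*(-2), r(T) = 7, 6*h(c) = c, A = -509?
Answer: I*sqrt(58380383510)/530 ≈ 455.89*I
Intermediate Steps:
h(c) = c/6
O = 14663/530 (O = 7/106 + 23/(((1/6)*5)) = 7*(1/106) + 23/(5/6) = 7/106 + 23*(6/5) = 7/106 + 138/5 = 14663/530 ≈ 27.666)
N(X) = 8303/530 + 2*X (N(X) = 14663/530 - (X - 6)*(-2) = 14663/530 - (-6 + X)*(-2) = 14663/530 - (12 - 2*X) = 14663/530 + (-12 + 2*X) = 8303/530 + 2*X)
sqrt(N(A) + q) = sqrt((8303/530 + 2*(-509)) - 206831) = sqrt((8303/530 - 1018) - 206831) = sqrt(-531237/530 - 206831) = sqrt(-110151667/530) = I*sqrt(58380383510)/530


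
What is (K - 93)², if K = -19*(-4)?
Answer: 289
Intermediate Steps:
K = 76
(K - 93)² = (76 - 93)² = (-17)² = 289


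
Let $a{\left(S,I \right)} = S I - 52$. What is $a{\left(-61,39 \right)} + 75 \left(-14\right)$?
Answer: $-3481$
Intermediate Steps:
$a{\left(S,I \right)} = -52 + I S$ ($a{\left(S,I \right)} = I S - 52 = -52 + I S$)
$a{\left(-61,39 \right)} + 75 \left(-14\right) = \left(-52 + 39 \left(-61\right)\right) + 75 \left(-14\right) = \left(-52 - 2379\right) - 1050 = -2431 - 1050 = -3481$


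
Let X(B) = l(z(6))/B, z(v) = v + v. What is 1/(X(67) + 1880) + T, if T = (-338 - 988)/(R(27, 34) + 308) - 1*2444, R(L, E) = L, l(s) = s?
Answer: -103305331707/42200620 ≈ -2448.0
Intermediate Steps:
z(v) = 2*v
X(B) = 12/B (X(B) = (2*6)/B = 12/B)
T = -820066/335 (T = (-338 - 988)/(27 + 308) - 1*2444 = -1326/335 - 2444 = -820066/335 ≈ -2448.0)
1/(X(67) + 1880) + T = 1/(12/67 + 1880) - 820066/335 = 1/(125972/67) - 820066/335 = 67/125972 - 820066/335 = -103305331707/42200620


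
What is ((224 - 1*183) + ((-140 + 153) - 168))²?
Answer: 12996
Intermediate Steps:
((224 - 1*183) + ((-140 + 153) - 168))² = ((224 - 183) + (13 - 168))² = (41 - 155)² = (-114)² = 12996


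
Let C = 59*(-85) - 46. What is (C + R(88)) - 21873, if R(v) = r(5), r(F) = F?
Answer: -26929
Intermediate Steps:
R(v) = 5
C = -5061 (C = -5015 - 46 = -5061)
(C + R(88)) - 21873 = (-5061 + 5) - 21873 = -5056 - 21873 = -26929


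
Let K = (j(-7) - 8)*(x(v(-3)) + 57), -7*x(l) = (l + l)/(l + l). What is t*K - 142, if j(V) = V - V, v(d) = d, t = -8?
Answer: 24478/7 ≈ 3496.9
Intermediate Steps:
x(l) = -⅐ (x(l) = -(l + l)/(7*(l + l)) = -2*l/(7*(2*l)) = -2*l*1/(2*l)/7 = -⅐*1 = -⅐)
j(V) = 0
K = -3184/7 (K = (0 - 8)*(-⅐ + 57) = -8*398/7 = -3184/7 ≈ -454.86)
t*K - 142 = -8*(-3184/7) - 142 = 25472/7 - 142 = 24478/7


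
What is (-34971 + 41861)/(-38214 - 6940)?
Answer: -3445/22577 ≈ -0.15259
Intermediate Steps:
(-34971 + 41861)/(-38214 - 6940) = 6890/(-45154) = 6890*(-1/45154) = -3445/22577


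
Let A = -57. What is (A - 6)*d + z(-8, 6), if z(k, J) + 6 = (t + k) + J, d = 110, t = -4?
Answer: -6942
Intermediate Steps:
z(k, J) = -10 + J + k (z(k, J) = -6 + ((-4 + k) + J) = -6 + (-4 + J + k) = -10 + J + k)
(A - 6)*d + z(-8, 6) = (-57 - 6)*110 + (-10 + 6 - 8) = -63*110 - 12 = -6930 - 12 = -6942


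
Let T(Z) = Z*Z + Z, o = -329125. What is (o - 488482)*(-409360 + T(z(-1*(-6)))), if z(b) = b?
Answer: 334661262026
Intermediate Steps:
T(Z) = Z + Z² (T(Z) = Z² + Z = Z + Z²)
(o - 488482)*(-409360 + T(z(-1*(-6)))) = (-329125 - 488482)*(-409360 + (-1*(-6))*(1 - 1*(-6))) = -817607*(-409360 + 6*(1 + 6)) = -817607*(-409360 + 6*7) = -817607*(-409360 + 42) = -817607*(-409318) = 334661262026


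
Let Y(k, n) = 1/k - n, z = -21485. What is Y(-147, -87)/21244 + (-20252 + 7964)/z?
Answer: 9662138041/16773704745 ≈ 0.57603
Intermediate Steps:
Y(-147, -87)/21244 + (-20252 + 7964)/z = (1/(-147) - 1*(-87))/21244 + (-20252 + 7964)/(-21485) = (-1/147 + 87)*(1/21244) - 12288*(-1/21485) = (12788/147)*(1/21244) + 12288/21485 = 3197/780717 + 12288/21485 = 9662138041/16773704745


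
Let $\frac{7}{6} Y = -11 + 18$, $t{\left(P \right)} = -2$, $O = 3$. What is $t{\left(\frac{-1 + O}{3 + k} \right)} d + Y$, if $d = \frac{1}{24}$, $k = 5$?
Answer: $\frac{71}{12} \approx 5.9167$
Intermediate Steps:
$Y = 6$ ($Y = \frac{6 \left(-11 + 18\right)}{7} = \frac{6}{7} \cdot 7 = 6$)
$d = \frac{1}{24} \approx 0.041667$
$t{\left(\frac{-1 + O}{3 + k} \right)} d + Y = \left(-2\right) \frac{1}{24} + 6 = - \frac{1}{12} + 6 = \frac{71}{12}$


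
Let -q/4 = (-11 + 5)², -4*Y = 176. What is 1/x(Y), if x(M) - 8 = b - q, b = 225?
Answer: 1/377 ≈ 0.0026525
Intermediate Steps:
Y = -44 (Y = -¼*176 = -44)
q = -144 (q = -4*(-11 + 5)² = -4*(-6)² = -4*36 = -144)
x(M) = 377 (x(M) = 8 + (225 - 1*(-144)) = 8 + (225 + 144) = 8 + 369 = 377)
1/x(Y) = 1/377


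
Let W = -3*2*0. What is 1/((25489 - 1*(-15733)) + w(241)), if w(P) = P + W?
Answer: 1/41463 ≈ 2.4118e-5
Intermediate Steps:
W = 0 (W = -6*0 = 0)
w(P) = P (w(P) = P + 0 = P)
1/((25489 - 1*(-15733)) + w(241)) = 1/((25489 - 1*(-15733)) + 241) = 1/((25489 + 15733) + 241) = 1/(41222 + 241) = 1/41463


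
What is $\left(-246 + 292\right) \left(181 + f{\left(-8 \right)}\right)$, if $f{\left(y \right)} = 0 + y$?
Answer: $7958$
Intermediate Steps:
$f{\left(y \right)} = y$
$\left(-246 + 292\right) \left(181 + f{\left(-8 \right)}\right) = \left(-246 + 292\right) \left(181 - 8\right) = 46 \cdot 173 = 7958$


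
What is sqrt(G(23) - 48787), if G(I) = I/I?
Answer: I*sqrt(48786) ≈ 220.88*I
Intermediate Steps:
G(I) = 1
sqrt(G(23) - 48787) = sqrt(1 - 48787) = sqrt(-48786) = I*sqrt(48786)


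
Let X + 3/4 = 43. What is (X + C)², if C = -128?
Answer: 117649/16 ≈ 7353.1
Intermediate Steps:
X = 169/4 (X = -¾ + 43 = 169/4 ≈ 42.250)
(X + C)² = (169/4 - 128)² = (-343/4)² = 117649/16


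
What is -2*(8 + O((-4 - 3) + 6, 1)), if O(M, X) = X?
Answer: -18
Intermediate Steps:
-2*(8 + O((-4 - 3) + 6, 1)) = -2*(8 + 1) = -2*9 = -18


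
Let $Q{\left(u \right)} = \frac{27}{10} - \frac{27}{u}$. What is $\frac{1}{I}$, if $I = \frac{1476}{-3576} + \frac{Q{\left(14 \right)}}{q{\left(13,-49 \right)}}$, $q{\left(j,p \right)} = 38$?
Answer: $- \frac{99085}{38886} \approx -2.5481$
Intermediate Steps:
$Q{\left(u \right)} = \frac{27}{10} - \frac{27}{u}$ ($Q{\left(u \right)} = 27 \cdot \frac{1}{10} - \frac{27}{u} = \frac{27}{10} - \frac{27}{u}$)
$I = - \frac{38886}{99085}$ ($I = \frac{1476}{-3576} + \frac{\frac{27}{10} - \frac{27}{14}}{38} = 1476 \left(- \frac{1}{3576}\right) + \left(\frac{27}{10} - \frac{27}{14}\right) \frac{1}{38} = - \frac{123}{298} + \left(\frac{27}{10} - \frac{27}{14}\right) \frac{1}{38} = - \frac{123}{298} + \frac{27}{35} \cdot \frac{1}{38} = - \frac{123}{298} + \frac{27}{1330} = - \frac{38886}{99085} \approx -0.39245$)
$\frac{1}{I} = \frac{1}{- \frac{38886}{99085}} = - \frac{99085}{38886}$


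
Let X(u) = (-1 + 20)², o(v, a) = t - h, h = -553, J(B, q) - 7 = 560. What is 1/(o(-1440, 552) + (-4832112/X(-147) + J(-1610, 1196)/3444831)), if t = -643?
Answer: -138175999/1861970174175 ≈ -7.4210e-5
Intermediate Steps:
J(B, q) = 567 (J(B, q) = 7 + 560 = 567)
o(v, a) = -90 (o(v, a) = -643 - 1*(-553) = -643 + 553 = -90)
X(u) = 361 (X(u) = 19² = 361)
1/(o(-1440, 552) + (-4832112/X(-147) + J(-1610, 1196)/3444831)) = 1/(-90 + (-4832112/361 + 567/3444831)) = 1/(-90 + (-4832112*1/361 + 567*(1/3444831))) = 1/(-90 + (-4832112/361 + 63/382759)) = 1/(-90 - 1849534334265/138175999) = 1/(-1861970174175/138175999) = -138175999/1861970174175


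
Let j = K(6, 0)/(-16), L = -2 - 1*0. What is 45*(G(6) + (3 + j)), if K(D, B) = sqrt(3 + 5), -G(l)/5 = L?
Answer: 585 - 45*sqrt(2)/8 ≈ 577.04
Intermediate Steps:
L = -2 (L = -2 + 0 = -2)
G(l) = 10 (G(l) = -5*(-2) = 10)
K(D, B) = 2*sqrt(2) (K(D, B) = sqrt(8) = 2*sqrt(2))
j = -sqrt(2)/8 (j = (2*sqrt(2))/(-16) = (2*sqrt(2))*(-1/16) = -sqrt(2)/8 ≈ -0.17678)
45*(G(6) + (3 + j)) = 45*(10 + (3 - sqrt(2)/8)) = 45*(13 - sqrt(2)/8) = 585 - 45*sqrt(2)/8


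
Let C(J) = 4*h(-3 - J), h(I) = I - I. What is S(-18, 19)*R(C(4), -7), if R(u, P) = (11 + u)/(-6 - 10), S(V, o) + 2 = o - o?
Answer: 11/8 ≈ 1.3750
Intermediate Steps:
h(I) = 0
S(V, o) = -2 (S(V, o) = -2 + (o - o) = -2 + 0 = -2)
C(J) = 0 (C(J) = 4*0 = 0)
R(u, P) = -11/16 - u/16 (R(u, P) = (11 + u)/(-16) = (11 + u)*(-1/16) = -11/16 - u/16)
S(-18, 19)*R(C(4), -7) = -2*(-11/16 - 1/16*0) = -2*(-11/16 + 0) = -2*(-11/16) = 11/8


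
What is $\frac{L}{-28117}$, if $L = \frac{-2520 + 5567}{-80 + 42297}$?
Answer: $- \frac{3047}{1187015389} \approx -2.5669 \cdot 10^{-6}$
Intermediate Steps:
$L = \frac{3047}{42217} \approx 0.072175$
$\frac{L}{-28117} = \frac{3047}{42217 \left(-28117\right)} = \frac{3047}{42217} \left(- \frac{1}{28117}\right) = - \frac{3047}{1187015389}$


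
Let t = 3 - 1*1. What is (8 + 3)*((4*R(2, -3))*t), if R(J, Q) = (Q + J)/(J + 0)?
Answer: -44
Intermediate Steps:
R(J, Q) = (J + Q)/J
t = 2 (t = 3 - 1 = 2)
(8 + 3)*((4*R(2, -3))*t) = (8 + 3)*((4*((2 - 3)/2))*2) = 11*((4*((1/2)*(-1)))*2) = 11*((4*(-1/2))*2) = 11*(-2*2) = 11*(-4) = -44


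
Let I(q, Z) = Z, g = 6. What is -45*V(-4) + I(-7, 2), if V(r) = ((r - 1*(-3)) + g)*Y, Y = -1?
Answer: 227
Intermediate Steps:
V(r) = -9 - r (V(r) = ((r - 1*(-3)) + 6)*(-1) = ((r + 3) + 6)*(-1) = ((3 + r) + 6)*(-1) = (9 + r)*(-1) = -9 - r)
-45*V(-4) + I(-7, 2) = -45*(-9 - 1*(-4)) + 2 = -45*(-9 + 4) + 2 = -45*(-5) + 2 = 225 + 2 = 227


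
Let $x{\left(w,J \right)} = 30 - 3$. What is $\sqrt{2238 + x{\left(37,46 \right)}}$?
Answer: $\sqrt{2265} \approx 47.592$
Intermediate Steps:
$x{\left(w,J \right)} = 27$ ($x{\left(w,J \right)} = 30 - 3 = 27$)
$\sqrt{2238 + x{\left(37,46 \right)}} = \sqrt{2238 + 27} = \sqrt{2265}$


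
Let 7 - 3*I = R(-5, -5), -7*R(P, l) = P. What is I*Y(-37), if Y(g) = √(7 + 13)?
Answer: 88*√5/21 ≈ 9.3702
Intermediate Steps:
R(P, l) = -P/7
Y(g) = 2*√5 (Y(g) = √20 = 2*√5)
I = 44/21 (I = 7/3 - (-1)*(-5)/21 = 7/3 - ⅓*5/7 = 7/3 - 5/21 = 44/21 ≈ 2.0952)
I*Y(-37) = 44*(2*√5)/21 = 88*√5/21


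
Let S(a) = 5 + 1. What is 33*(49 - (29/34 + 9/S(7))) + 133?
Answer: 28430/17 ≈ 1672.4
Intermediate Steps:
S(a) = 6
33*(49 - (29/34 + 9/S(7))) + 133 = 33*(49 - (29/34 + 9/6)) + 133 = 33*(49 - (29*(1/34) + 9*(⅙))) + 133 = 33*(49 - (29/34 + 3/2)) + 133 = 33*(49 - 1*40/17) + 133 = 33*(49 - 40/17) + 133 = 33*(793/17) + 133 = 26169/17 + 133 = 28430/17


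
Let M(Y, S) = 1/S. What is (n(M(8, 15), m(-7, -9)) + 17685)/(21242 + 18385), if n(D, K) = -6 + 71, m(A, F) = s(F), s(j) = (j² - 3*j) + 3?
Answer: 17750/39627 ≈ 0.44793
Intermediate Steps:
s(j) = 3 + j² - 3*j
m(A, F) = 3 + F² - 3*F
n(D, K) = 65
(n(M(8, 15), m(-7, -9)) + 17685)/(21242 + 18385) = (65 + 17685)/(21242 + 18385) = 17750/39627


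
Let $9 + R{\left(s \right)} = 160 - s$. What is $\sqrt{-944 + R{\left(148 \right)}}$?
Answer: $i \sqrt{941} \approx 30.676 i$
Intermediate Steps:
$R{\left(s \right)} = 151 - s$ ($R{\left(s \right)} = -9 - \left(-160 + s\right) = 151 - s$)
$\sqrt{-944 + R{\left(148 \right)}} = \sqrt{-944 + \left(151 - 148\right)} = \sqrt{-944 + 3} = \sqrt{-941} = i \sqrt{941}$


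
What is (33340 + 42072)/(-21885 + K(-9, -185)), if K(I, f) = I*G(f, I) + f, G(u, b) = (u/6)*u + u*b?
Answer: -150824/176785 ≈ -0.85315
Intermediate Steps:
G(u, b) = u²/6 + b*u (G(u, b) = (u*(⅙))*u + b*u = (u/6)*u + b*u = u²/6 + b*u)
K(I, f) = f + I*f*(f + 6*I)/6 (K(I, f) = I*(f*(f + 6*I)/6) + f = I*f*(f + 6*I)/6 + f = f + I*f*(f + 6*I)/6)
(33340 + 42072)/(-21885 + K(-9, -185)) = (33340 + 42072)/(-21885 + (⅙)*(-185)*(6 - 9*(-185 + 6*(-9)))) = 75412/(-21885 + (⅙)*(-185)*(6 - 9*(-185 - 54))) = 75412/(-21885 + (⅙)*(-185)*(6 - 9*(-239))) = 75412/(-21885 + (⅙)*(-185)*(6 + 2151)) = 75412/(-21885 + (⅙)*(-185)*2157) = 75412/(-21885 - 133015/2) = 75412/(-176785/2) = 75412*(-2/176785) = -150824/176785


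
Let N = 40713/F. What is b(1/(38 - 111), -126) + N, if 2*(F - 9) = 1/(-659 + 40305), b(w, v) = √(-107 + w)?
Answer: 3228215196/713629 + 6*I*√15841/73 ≈ 4523.7 + 10.345*I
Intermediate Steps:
F = 713629/79292 (F = 9 + 1/(2*(-659 + 40305)) = 9 + (½)/39646 = 9 + (½)*(1/39646) = 9 + 1/79292 = 713629/79292 ≈ 9.0000)
N = 3228215196/713629 (N = 40713/(713629/79292) = 40713*(79292/713629) = 3228215196/713629 ≈ 4523.7)
b(1/(38 - 111), -126) + N = √(-107 + 1/(38 - 111)) + 3228215196/713629 = √(-107 + 1/(-73)) + 3228215196/713629 = √(-107 - 1/73) + 3228215196/713629 = √(-7812/73) + 3228215196/713629 = 6*I*√15841/73 + 3228215196/713629 = 3228215196/713629 + 6*I*√15841/73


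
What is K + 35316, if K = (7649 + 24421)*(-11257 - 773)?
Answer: -385766784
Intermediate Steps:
K = -385802100 (K = 32070*(-12030) = -385802100)
K + 35316 = -385802100 + 35316 = -385766784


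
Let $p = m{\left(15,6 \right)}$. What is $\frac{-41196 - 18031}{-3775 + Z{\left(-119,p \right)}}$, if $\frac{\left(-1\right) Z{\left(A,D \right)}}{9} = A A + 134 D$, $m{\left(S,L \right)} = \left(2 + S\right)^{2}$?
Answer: $\frac{59227}{479758} \approx 0.12345$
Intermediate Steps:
$p = 289$ ($p = \left(2 + 15\right)^{2} = 17^{2} = 289$)
$Z{\left(A,D \right)} = - 1206 D - 9 A^{2}$ ($Z{\left(A,D \right)} = - 9 \left(A A + 134 D\right) = - 9 \left(A^{2} + 134 D\right) = - 1206 D - 9 A^{2}$)
$\frac{-41196 - 18031}{-3775 + Z{\left(-119,p \right)}} = \frac{-41196 - 18031}{-3775 - \left(348534 + 9 \left(-119\right)^{2}\right)} = - \frac{59227}{-3775 - 475983} = - \frac{59227}{-479758} = \left(-59227\right) \left(- \frac{1}{479758}\right) = \frac{59227}{479758}$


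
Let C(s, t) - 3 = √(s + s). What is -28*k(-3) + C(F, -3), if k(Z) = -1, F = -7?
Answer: 31 + I*√14 ≈ 31.0 + 3.7417*I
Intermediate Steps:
C(s, t) = 3 + √2*√s (C(s, t) = 3 + √(s + s) = 3 + √(2*s) = 3 + √2*√s)
-28*k(-3) + C(F, -3) = -28*(-1) + (3 + √2*√(-7)) = 28 + (3 + √2*(I*√7)) = 28 + (3 + I*√14) = 31 + I*√14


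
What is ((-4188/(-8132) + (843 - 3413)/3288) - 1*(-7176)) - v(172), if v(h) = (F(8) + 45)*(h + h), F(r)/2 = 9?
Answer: -48450176129/3342252 ≈ -14496.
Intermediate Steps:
F(r) = 18 (F(r) = 2*9 = 18)
v(h) = 126*h (v(h) = (18 + 45)*(h + h) = 63*(2*h) = 126*h)
((-4188/(-8132) + (843 - 3413)/3288) - 1*(-7176)) - v(172) = ((-4188/(-8132) + (843 - 3413)/3288) - 1*(-7176)) - 126*172 = ((-4188*(-1/8132) - 2570*1/3288) + 7176) - 1*21672 = ((1047/2033 - 1285/1644) + 7176) - 21672 = (-891137/3342252 + 7176) - 21672 = 23983109215/3342252 - 21672 = -48450176129/3342252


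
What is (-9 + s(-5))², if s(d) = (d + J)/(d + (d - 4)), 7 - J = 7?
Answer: 14641/196 ≈ 74.699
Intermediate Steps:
J = 0 (J = 7 - 1*7 = 7 - 7 = 0)
s(d) = d/(-4 + 2*d) (s(d) = (d + 0)/(d + (d - 4)) = d/(d + (-4 + d)) = d/(-4 + 2*d))
(-9 + s(-5))² = (-9 + (½)*(-5)/(-2 - 5))² = (-9 + (½)*(-5)/(-7))² = (-9 + (½)*(-5)*(-⅐))² = (-9 + 5/14)² = (-121/14)² = 14641/196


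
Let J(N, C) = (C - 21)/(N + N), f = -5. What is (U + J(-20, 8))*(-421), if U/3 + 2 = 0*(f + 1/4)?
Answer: 95567/40 ≈ 2389.2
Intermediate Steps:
J(N, C) = (-21 + C)/(2*N) (J(N, C) = (-21 + C)/((2*N)) = (-21 + C)*(1/(2*N)) = (-21 + C)/(2*N))
U = -6 (U = -6 + 3*(0*(-5 + 1/4)) = -6 + 3*(0*(-19/4)) = -6 + 3*0 = -6 + 0 = -6)
(U + J(-20, 8))*(-421) = (-6 + (1/2)*(-21 + 8)/(-20))*(-421) = (-6 + (1/2)*(-1/20)*(-13))*(-421) = (-6 + 13/40)*(-421) = -227/40*(-421) = 95567/40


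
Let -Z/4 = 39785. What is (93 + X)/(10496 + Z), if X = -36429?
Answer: 3028/12387 ≈ 0.24445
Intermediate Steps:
Z = -159140 (Z = -4*39785 = -159140)
(93 + X)/(10496 + Z) = (93 - 36429)/(10496 - 159140) = -36336/(-148644) = -36336*(-1/148644) = 3028/12387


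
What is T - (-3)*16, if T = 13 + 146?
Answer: 207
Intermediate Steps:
T = 159
T - (-3)*16 = 159 - (-3)*16 = 159 - 1*(-48) = 159 + 48 = 207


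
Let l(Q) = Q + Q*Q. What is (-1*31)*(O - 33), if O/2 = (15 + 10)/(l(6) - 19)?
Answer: 21979/23 ≈ 955.61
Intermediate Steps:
l(Q) = Q + Q²
O = 50/23 (O = 2*((15 + 10)/(6*(1 + 6) - 19)) = 2*(25/(6*7 - 19)) = 2*(25/(42 - 19)) = 2*(25/23) = 50/23 ≈ 2.1739)
(-1*31)*(O - 33) = (-1*31)*(50/23 - 33) = -31*(-709/23) = 21979/23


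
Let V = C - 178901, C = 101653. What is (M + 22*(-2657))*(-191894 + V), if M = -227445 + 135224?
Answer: 40552970850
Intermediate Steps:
M = -92221
V = -77248 (V = 101653 - 178901 = -77248)
(M + 22*(-2657))*(-191894 + V) = (-92221 + 22*(-2657))*(-191894 - 77248) = (-92221 - 58454)*(-269142) = -150675*(-269142) = 40552970850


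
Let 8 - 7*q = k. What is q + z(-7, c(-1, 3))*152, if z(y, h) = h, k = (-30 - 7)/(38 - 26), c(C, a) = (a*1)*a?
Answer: 16435/12 ≈ 1369.6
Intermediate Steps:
c(C, a) = a**2 (c(C, a) = a*a = a**2)
k = -37/12 ≈ -3.0833
q = 19/12 (q = 8/7 - 1/7*(-37/12) = 8/7 + 37/84 = 19/12 ≈ 1.5833)
q + z(-7, c(-1, 3))*152 = 19/12 + 3**2*152 = 19/12 + 9*152 = 19/12 + 1368 = 16435/12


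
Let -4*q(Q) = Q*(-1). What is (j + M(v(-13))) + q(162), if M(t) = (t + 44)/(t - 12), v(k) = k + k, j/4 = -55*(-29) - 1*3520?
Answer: -291079/38 ≈ -7660.0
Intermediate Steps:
j = -7700 (j = 4*(-55*(-29) - 1*3520) = 4*(1595 - 3520) = 4*(-1925) = -7700)
v(k) = 2*k
q(Q) = Q/4 (q(Q) = -Q*(-1)/4 = -(-1)*Q/4 = Q/4)
M(t) = (44 + t)/(-12 + t)
(j + M(v(-13))) + q(162) = (-7700 + (44 + 2*(-13))/(-12 + 2*(-13))) + (¼)*162 = (-7700 + (44 - 26)/(-12 - 26)) + 81/2 = (-7700 + 18/(-38)) + 81/2 = (-7700 - 1/38*18) + 81/2 = (-7700 - 9/19) + 81/2 = -146309/19 + 81/2 = -291079/38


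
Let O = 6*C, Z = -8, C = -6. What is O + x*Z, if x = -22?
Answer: 140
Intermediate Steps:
O = -36 (O = 6*(-6) = -36)
O + x*Z = -36 - 22*(-8) = -36 + 176 = 140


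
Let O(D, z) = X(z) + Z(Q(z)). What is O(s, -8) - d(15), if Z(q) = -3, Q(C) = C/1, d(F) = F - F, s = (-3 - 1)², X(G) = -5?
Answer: -8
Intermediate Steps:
s = 16 (s = (-4)² = 16)
d(F) = 0
Q(C) = C (Q(C) = C*1 = C)
O(D, z) = -8 (O(D, z) = -5 - 3 = -8)
O(s, -8) - d(15) = -8 - 1*0 = -8 + 0 = -8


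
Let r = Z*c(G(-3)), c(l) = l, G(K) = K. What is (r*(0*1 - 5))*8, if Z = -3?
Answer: -360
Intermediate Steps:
r = 9 (r = -3*(-3) = 9)
(r*(0*1 - 5))*8 = (9*(0*1 - 5))*8 = (9*(0 - 5))*8 = (9*(-5))*8 = -45*8 = -360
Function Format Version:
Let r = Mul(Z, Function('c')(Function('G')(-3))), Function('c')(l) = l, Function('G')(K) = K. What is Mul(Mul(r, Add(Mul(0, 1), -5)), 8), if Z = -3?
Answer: -360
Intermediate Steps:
r = 9 (r = Mul(-3, -3) = 9)
Mul(Mul(r, Add(Mul(0, 1), -5)), 8) = Mul(Mul(9, Add(Mul(0, 1), -5)), 8) = Mul(Mul(9, Add(0, -5)), 8) = Mul(Mul(9, -5), 8) = Mul(-45, 8) = -360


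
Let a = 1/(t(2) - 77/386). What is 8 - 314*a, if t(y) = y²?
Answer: -109468/1467 ≈ -74.620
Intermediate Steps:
a = 386/1467 (a = 1/(2² - 77/386) = 1/(4 - 77*1/386) = 1/(4 - 77/386) = 1/(1467/386) = 386/1467 ≈ 0.26312)
8 - 314*a = 8 - 314*386/1467 = 8 - 121204/1467 = -109468/1467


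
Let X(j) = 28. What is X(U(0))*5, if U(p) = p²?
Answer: 140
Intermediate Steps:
X(U(0))*5 = 28*5 = 140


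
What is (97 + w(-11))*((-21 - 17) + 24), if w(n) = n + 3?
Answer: -1246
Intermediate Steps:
w(n) = 3 + n
(97 + w(-11))*((-21 - 17) + 24) = (97 + (3 - 11))*((-21 - 17) + 24) = (97 - 8)*(-38 + 24) = 89*(-14) = -1246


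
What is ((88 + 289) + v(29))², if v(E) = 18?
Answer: 156025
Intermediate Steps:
((88 + 289) + v(29))² = ((88 + 289) + 18)² = (377 + 18)² = 395² = 156025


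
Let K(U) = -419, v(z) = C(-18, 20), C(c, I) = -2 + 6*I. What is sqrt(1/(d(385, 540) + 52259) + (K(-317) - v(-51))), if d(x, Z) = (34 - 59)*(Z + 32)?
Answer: I*sqrt(773755572738)/37959 ≈ 23.173*I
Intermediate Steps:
v(z) = 118 (v(z) = -2 + 6*20 = -2 + 120 = 118)
d(x, Z) = -800 - 25*Z (d(x, Z) = -25*(32 + Z) = -800 - 25*Z)
sqrt(1/(d(385, 540) + 52259) + (K(-317) - v(-51))) = sqrt(1/((-800 - 25*540) + 52259) + (-419 - 1*118)) = sqrt(1/((-800 - 13500) + 52259) + (-419 - 118)) = sqrt(1/(-14300 + 52259) - 537) = sqrt(1/37959 - 537) = sqrt(-20383982/37959) = I*sqrt(773755572738)/37959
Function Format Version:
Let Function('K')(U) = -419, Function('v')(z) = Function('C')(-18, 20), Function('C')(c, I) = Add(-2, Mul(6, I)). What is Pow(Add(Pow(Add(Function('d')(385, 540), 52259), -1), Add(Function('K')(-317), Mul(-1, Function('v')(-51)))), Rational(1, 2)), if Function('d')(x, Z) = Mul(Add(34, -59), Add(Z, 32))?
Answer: Mul(Rational(1, 37959), I, Pow(773755572738, Rational(1, 2))) ≈ Mul(23.173, I)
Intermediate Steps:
Function('v')(z) = 118 (Function('v')(z) = Add(-2, Mul(6, 20)) = Add(-2, 120) = 118)
Function('d')(x, Z) = Add(-800, Mul(-25, Z)) (Function('d')(x, Z) = Mul(-25, Add(32, Z)) = Add(-800, Mul(-25, Z)))
Pow(Add(Pow(Add(Function('d')(385, 540), 52259), -1), Add(Function('K')(-317), Mul(-1, Function('v')(-51)))), Rational(1, 2)) = Pow(Add(Pow(Add(Add(-800, Mul(-25, 540)), 52259), -1), Add(-419, Mul(-1, 118))), Rational(1, 2)) = Pow(Add(Pow(Add(Add(-800, -13500), 52259), -1), Add(-419, -118)), Rational(1, 2)) = Pow(Add(Pow(Add(-14300, 52259), -1), -537), Rational(1, 2)) = Pow(Add(Pow(37959, -1), -537), Rational(1, 2)) = Pow(Add(Rational(1, 37959), -537), Rational(1, 2)) = Pow(Rational(-20383982, 37959), Rational(1, 2)) = Mul(Rational(1, 37959), I, Pow(773755572738, Rational(1, 2)))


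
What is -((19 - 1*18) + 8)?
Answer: -9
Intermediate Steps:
-((19 - 1*18) + 8) = -((19 - 18) + 8) = -(1 + 8) = -1*9 = -9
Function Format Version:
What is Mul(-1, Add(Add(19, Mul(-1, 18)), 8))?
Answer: -9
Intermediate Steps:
Mul(-1, Add(Add(19, Mul(-1, 18)), 8)) = Mul(-1, Add(Add(19, -18), 8)) = Mul(-1, Add(1, 8)) = Mul(-1, 9) = -9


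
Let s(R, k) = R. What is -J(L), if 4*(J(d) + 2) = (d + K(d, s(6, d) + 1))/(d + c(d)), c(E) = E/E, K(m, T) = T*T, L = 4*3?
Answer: 43/52 ≈ 0.82692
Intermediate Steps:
L = 12
K(m, T) = T²
c(E) = 1
J(d) = -2 + (49 + d)/(4*(1 + d)) (J(d) = -2 + ((d + (6 + 1)²)/(d + 1))/4 = -2 + ((d + 7²)/(1 + d))/4 = -2 + ((d + 49)/(1 + d))/4 = -2 + ((49 + d)/(1 + d))/4 = -2 + (49 + d)/(4*(1 + d)))
-J(L) = -(41 - 7*12)/(4*(1 + 12)) = -(41 - 84)/(4*13) = -(-43)/(4*13) = -1*(-43/52) = 43/52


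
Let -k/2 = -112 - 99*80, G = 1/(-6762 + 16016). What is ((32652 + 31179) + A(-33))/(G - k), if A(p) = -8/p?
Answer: -19492912474/4905656415 ≈ -3.9736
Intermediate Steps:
G = 1/9254 ≈ 0.00010806
k = 16064 (k = -2*(-112 - 99*80) = -2*(-112 - 7920) = -2*(-8032) = 16064)
((32652 + 31179) + A(-33))/(G - k) = ((32652 + 31179) - 8/(-33))/(1/9254 - 1*16064) = (63831 - 8*(-1/33))/(1/9254 - 16064) = (63831 + 8/33)/(-148656255/9254) = (2106431/33)*(-9254/148656255) = -19492912474/4905656415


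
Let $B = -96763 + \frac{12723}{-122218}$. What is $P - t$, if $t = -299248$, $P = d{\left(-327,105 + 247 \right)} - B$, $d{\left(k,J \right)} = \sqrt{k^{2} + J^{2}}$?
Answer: $\frac{48399685121}{122218} + \sqrt{230833} \approx 3.9649 \cdot 10^{5}$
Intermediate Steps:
$B = - \frac{11826193057}{122218}$ ($B = -96763 + 12723 \left(- \frac{1}{122218}\right) = -96763 - \frac{12723}{122218} = - \frac{11826193057}{122218} \approx -96763.0$)
$d{\left(k,J \right)} = \sqrt{J^{2} + k^{2}}$
$P = \frac{11826193057}{122218} + \sqrt{230833}$ ($P = \sqrt{\left(105 + 247\right)^{2} + \left(-327\right)^{2}} - - \frac{11826193057}{122218} = \sqrt{352^{2} + 106929} + \frac{11826193057}{122218} = \sqrt{123904 + 106929} + \frac{11826193057}{122218} = \sqrt{230833} + \frac{11826193057}{122218} = \frac{11826193057}{122218} + \sqrt{230833} \approx 97244.0$)
$P - t = \left(\frac{11826193057}{122218} + \sqrt{230833}\right) - -299248 = \left(\frac{11826193057}{122218} + \sqrt{230833}\right) + 299248 = \frac{48399685121}{122218} + \sqrt{230833}$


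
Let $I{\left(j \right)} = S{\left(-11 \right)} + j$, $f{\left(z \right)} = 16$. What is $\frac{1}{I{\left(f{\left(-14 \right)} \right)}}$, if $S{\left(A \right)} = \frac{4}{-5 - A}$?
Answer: $\frac{3}{50} \approx 0.06$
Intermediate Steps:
$I{\left(j \right)} = \frac{2}{3} + j$ ($I{\left(j \right)} = - \frac{4}{5 - 11} + j = - \frac{4}{-6} + j = \left(-4\right) \left(- \frac{1}{6}\right) + j = \frac{2}{3} + j$)
$\frac{1}{I{\left(f{\left(-14 \right)} \right)}} = \frac{1}{\frac{2}{3} + 16} = \frac{1}{\frac{50}{3}} = \frac{3}{50}$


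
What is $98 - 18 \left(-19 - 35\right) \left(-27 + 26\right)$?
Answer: $-874$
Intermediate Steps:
$98 - 18 \left(-19 - 35\right) \left(-27 + 26\right) = 98 - 18 \left(\left(-54\right) \left(-1\right)\right) = 98 - 972 = -874$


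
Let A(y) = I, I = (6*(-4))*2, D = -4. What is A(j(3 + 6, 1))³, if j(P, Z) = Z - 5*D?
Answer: -110592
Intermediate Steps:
j(P, Z) = 20 + Z (j(P, Z) = Z - 5*(-4) = Z + 20 = 20 + Z)
I = -48 (I = -24*2 = -48)
A(y) = -48
A(j(3 + 6, 1))³ = (-48)³ = -110592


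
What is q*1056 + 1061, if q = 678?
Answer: 717029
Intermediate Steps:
q*1056 + 1061 = 678*1056 + 1061 = 715968 + 1061 = 717029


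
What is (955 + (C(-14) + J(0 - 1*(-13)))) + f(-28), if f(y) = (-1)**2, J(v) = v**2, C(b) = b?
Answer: 1111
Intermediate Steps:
f(y) = 1
(955 + (C(-14) + J(0 - 1*(-13)))) + f(-28) = (955 + (-14 + (0 - 1*(-13))**2)) + 1 = (955 + (-14 + (0 + 13)**2)) + 1 = (955 + (-14 + 13**2)) + 1 = (955 + (-14 + 169)) + 1 = (955 + 155) + 1 = 1110 + 1 = 1111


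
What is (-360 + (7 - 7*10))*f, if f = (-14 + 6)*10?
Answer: 33840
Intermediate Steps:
f = -80 (f = -8*10 = -80)
(-360 + (7 - 7*10))*f = (-360 + (7 - 7*10))*(-80) = (-360 + (7 - 70))*(-80) = (-360 - 63)*(-80) = -423*(-80) = 33840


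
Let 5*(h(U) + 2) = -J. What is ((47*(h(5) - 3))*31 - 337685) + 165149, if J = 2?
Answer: -902019/5 ≈ -1.8040e+5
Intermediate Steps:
h(U) = -12/5 (h(U) = -2 + (-1*2)/5 = -2 + (⅕)*(-2) = -2 - ⅖ = -12/5)
((47*(h(5) - 3))*31 - 337685) + 165149 = ((47*(-12/5 - 3))*31 - 337685) + 165149 = ((47*(-27/5))*31 - 337685) + 165149 = (-1269/5*31 - 337685) + 165149 = (-39339/5 - 337685) + 165149 = -1727764/5 + 165149 = -902019/5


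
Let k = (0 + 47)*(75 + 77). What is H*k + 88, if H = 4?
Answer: 28664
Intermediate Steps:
k = 7144 (k = 47*152 = 7144)
H*k + 88 = 4*7144 + 88 = 28576 + 88 = 28664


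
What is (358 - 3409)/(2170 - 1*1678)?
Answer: -1017/164 ≈ -6.2012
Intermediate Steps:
(358 - 3409)/(2170 - 1*1678) = -3051/(2170 - 1678) = -3051/492 = -3051*1/492 = -1017/164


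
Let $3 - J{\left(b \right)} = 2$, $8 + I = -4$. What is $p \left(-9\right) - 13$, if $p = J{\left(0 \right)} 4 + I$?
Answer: $59$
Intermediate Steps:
$I = -12$ ($I = -8 - 4 = -12$)
$J{\left(b \right)} = 1$ ($J{\left(b \right)} = 3 - 2 = 1$)
$p = -8$ ($p = 1 \cdot 4 - 12 = 4 - 12 = -8$)
$p \left(-9\right) - 13 = \left(-8\right) \left(-9\right) - 13 = 72 - 13 = 59$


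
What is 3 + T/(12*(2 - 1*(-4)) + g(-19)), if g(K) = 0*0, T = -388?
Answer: -43/18 ≈ -2.3889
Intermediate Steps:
g(K) = 0
3 + T/(12*(2 - 1*(-4)) + g(-19)) = 3 - 388/(12*(2 - 1*(-4)) + 0) = 3 - 388/(12*(2 + 4) + 0) = 3 - 388/(12*6 + 0) = 3 - 388/(72 + 0) = 3 - 388/72 = 3 + (1/72)*(-388) = 3 - 97/18 = -43/18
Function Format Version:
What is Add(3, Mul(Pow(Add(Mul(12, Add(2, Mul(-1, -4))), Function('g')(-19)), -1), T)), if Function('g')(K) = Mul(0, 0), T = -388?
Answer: Rational(-43, 18) ≈ -2.3889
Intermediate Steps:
Function('g')(K) = 0
Add(3, Mul(Pow(Add(Mul(12, Add(2, Mul(-1, -4))), Function('g')(-19)), -1), T)) = Add(3, Mul(Pow(Add(Mul(12, Add(2, Mul(-1, -4))), 0), -1), -388)) = Add(3, Mul(Pow(Add(Mul(12, Add(2, 4)), 0), -1), -388)) = Add(3, Mul(Pow(Add(Mul(12, 6), 0), -1), -388)) = Add(3, Mul(Pow(Add(72, 0), -1), -388)) = Add(3, Mul(Pow(72, -1), -388)) = Add(3, Mul(Rational(1, 72), -388)) = Add(3, Rational(-97, 18)) = Rational(-43, 18)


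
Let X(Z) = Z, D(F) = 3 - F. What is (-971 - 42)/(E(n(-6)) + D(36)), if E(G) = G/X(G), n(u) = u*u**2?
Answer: 1013/32 ≈ 31.656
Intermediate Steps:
n(u) = u**3
E(G) = 1 (E(G) = G/G = 1)
(-971 - 42)/(E(n(-6)) + D(36)) = (-971 - 42)/(1 + (3 - 1*36)) = -1013/(1 + (3 - 36)) = -1013/(1 - 33) = -1013/(-32) = -1013*(-1/32) = 1013/32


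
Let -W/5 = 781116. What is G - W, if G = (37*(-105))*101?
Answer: 3513195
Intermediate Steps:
W = -3905580 (W = -5*781116 = -3905580)
G = -392385 (G = -3885*101 = -392385)
G - W = -392385 - 1*(-3905580) = -392385 + 3905580 = 3513195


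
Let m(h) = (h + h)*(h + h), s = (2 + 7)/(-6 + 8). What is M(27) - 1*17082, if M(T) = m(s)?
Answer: -17001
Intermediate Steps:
s = 9/2 ≈ 4.5000
m(h) = 4*h**2 (m(h) = (2*h)*(2*h) = 4*h**2)
M(T) = 81 (M(T) = 4*(9/2)**2 = 4*(81/4) = 81)
M(27) - 1*17082 = 81 - 1*17082 = 81 - 17082 = -17001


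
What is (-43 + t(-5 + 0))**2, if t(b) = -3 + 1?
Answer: 2025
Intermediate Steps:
t(b) = -2
(-43 + t(-5 + 0))**2 = (-43 - 2)**2 = (-45)**2 = 2025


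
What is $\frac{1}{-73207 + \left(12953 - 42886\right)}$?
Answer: $- \frac{1}{103140} \approx -9.6956 \cdot 10^{-6}$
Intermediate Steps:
$\frac{1}{-73207 + \left(12953 - 42886\right)} = \frac{1}{-73207 - 29933} = \frac{1}{-103140} = - \frac{1}{103140}$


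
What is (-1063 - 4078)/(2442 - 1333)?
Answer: -5141/1109 ≈ -4.6357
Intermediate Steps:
(-1063 - 4078)/(2442 - 1333) = -5141/1109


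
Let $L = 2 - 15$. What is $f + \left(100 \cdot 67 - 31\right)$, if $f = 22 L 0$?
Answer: $6669$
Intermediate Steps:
$L = -13$
$f = 0$ ($f = 22 \left(-13\right) 0 = \left(-286\right) 0 = 0$)
$f + \left(100 \cdot 67 - 31\right) = 0 + \left(100 \cdot 67 - 31\right) = 0 + \left(6700 - 31\right) = 0 + 6669 = 6669$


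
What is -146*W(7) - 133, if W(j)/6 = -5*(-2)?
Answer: -8893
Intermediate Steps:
W(j) = 60 (W(j) = 6*(-5*(-2)) = 6*10 = 60)
-146*W(7) - 133 = -146*60 - 133 = -8760 - 133 = -8893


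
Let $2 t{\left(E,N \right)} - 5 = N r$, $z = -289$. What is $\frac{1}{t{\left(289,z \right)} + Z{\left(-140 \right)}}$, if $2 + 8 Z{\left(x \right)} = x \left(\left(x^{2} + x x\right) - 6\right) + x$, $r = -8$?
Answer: $- \frac{4}{2739017} \approx -1.4604 \cdot 10^{-6}$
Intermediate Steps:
$t{\left(E,N \right)} = \frac{5}{2} - 4 N$ ($t{\left(E,N \right)} = \frac{5}{2} + \frac{N \left(-8\right)}{2} = \frac{5}{2} + \frac{\left(-8\right) N}{2} = \frac{5}{2} - 4 N$)
$Z{\left(x \right)} = - \frac{1}{4} + \frac{x}{8} + \frac{x \left(-6 + 2 x^{2}\right)}{8}$ ($Z{\left(x \right)} = - \frac{1}{4} + \frac{x \left(\left(x^{2} + x x\right) - 6\right) + x}{8} = - \frac{1}{4} + \frac{x \left(\left(x^{2} + x^{2}\right) - 6\right) + x}{8} = - \frac{1}{4} + \frac{x \left(2 x^{2} - 6\right) + x}{8} = - \frac{1}{4} + \frac{x \left(-6 + 2 x^{2}\right) + x}{8} = - \frac{1}{4} + \frac{x + x \left(-6 + 2 x^{2}\right)}{8} = - \frac{1}{4} + \left(\frac{x}{8} + \frac{x \left(-6 + 2 x^{2}\right)}{8}\right) = - \frac{1}{4} + \frac{x}{8} + \frac{x \left(-6 + 2 x^{2}\right)}{8}$)
$\frac{1}{t{\left(289,z \right)} + Z{\left(-140 \right)}} = \frac{1}{\left(\frac{5}{2} - -1156\right) - \left(- \frac{349}{4} + 686000\right)} = \frac{1}{\left(\frac{5}{2} + 1156\right) + \left(- \frac{1}{4} + \frac{175}{2} + \frac{1}{4} \left(-2744000\right)\right)} = \frac{1}{\frac{2317}{2} - \frac{2743651}{4}} = \frac{1}{- \frac{2739017}{4}} = - \frac{4}{2739017}$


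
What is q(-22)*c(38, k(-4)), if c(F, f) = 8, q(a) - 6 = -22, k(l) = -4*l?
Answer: -128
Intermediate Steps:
q(a) = -16 (q(a) = 6 - 22 = -16)
q(-22)*c(38, k(-4)) = -16*8 = -128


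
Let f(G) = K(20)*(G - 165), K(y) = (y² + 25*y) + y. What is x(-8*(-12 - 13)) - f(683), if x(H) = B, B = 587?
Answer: -475973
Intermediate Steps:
K(y) = y² + 26*y
f(G) = -151800 + 920*G (f(G) = (20*(26 + 20))*(G - 165) = (20*46)*(-165 + G) = 920*(-165 + G) = -151800 + 920*G)
x(H) = 587
x(-8*(-12 - 13)) - f(683) = 587 - (-151800 + 920*683) = 587 - (-151800 + 628360) = 587 - 1*476560 = 587 - 476560 = -475973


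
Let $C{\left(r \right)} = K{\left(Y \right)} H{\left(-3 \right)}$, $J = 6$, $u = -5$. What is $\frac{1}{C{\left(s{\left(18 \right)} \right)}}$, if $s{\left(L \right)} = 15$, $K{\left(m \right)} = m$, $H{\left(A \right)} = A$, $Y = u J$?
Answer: $\frac{1}{90} \approx 0.011111$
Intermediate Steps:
$Y = -30$ ($Y = \left(-5\right) 6 = -30$)
$C{\left(r \right)} = 90$ ($C{\left(r \right)} = \left(-30\right) \left(-3\right) = 90$)
$\frac{1}{C{\left(s{\left(18 \right)} \right)}} = \frac{1}{90}$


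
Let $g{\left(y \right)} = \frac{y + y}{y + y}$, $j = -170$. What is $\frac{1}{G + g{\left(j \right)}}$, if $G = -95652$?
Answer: $- \frac{1}{95651} \approx -1.0455 \cdot 10^{-5}$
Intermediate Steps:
$g{\left(y \right)} = 1$ ($g{\left(y \right)} = \frac{2 y}{2 y} = 2 y \frac{1}{2 y} = 1$)
$\frac{1}{G + g{\left(j \right)}} = \frac{1}{-95652 + 1} = \frac{1}{-95651} = - \frac{1}{95651}$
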